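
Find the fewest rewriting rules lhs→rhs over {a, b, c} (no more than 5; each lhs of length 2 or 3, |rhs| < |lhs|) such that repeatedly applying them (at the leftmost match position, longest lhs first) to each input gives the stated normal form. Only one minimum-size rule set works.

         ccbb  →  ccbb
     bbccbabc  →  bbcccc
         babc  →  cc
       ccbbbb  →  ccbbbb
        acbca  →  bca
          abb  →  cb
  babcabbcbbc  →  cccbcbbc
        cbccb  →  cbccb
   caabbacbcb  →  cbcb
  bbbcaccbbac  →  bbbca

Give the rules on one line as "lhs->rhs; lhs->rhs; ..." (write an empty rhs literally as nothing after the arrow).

  | ccbb
  | bbccbabc => bbccabc => bbcccc
  | babc => abc => cc
  | ccbbbb

ab->c; ac->a; acb->b; ba->a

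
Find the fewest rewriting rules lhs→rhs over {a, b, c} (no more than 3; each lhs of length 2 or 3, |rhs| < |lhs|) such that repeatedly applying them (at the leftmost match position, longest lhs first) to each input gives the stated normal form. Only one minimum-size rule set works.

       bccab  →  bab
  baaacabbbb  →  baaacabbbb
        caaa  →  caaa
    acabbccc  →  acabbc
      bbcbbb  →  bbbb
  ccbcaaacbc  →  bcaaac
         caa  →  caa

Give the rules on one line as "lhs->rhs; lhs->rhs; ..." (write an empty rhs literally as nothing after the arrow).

cb->; cc->

  | bccab => bab
  | baaacabbbb
  | caaa
  | acabbccc => acabbc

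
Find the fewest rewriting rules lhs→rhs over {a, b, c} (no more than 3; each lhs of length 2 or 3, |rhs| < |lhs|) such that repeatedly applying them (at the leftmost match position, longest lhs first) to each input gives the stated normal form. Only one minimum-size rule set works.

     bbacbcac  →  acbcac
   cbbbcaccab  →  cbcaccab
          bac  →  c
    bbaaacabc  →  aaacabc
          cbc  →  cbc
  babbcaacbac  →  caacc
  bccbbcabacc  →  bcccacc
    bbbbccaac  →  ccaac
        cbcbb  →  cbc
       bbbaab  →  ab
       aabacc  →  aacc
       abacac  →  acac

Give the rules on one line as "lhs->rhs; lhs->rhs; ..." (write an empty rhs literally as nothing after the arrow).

  | bbacbcac => acbcac
  | cbbbcaccab => cbcaccab
  | bac => c
  | bbaaacabc => aaacabc

ba->; bb->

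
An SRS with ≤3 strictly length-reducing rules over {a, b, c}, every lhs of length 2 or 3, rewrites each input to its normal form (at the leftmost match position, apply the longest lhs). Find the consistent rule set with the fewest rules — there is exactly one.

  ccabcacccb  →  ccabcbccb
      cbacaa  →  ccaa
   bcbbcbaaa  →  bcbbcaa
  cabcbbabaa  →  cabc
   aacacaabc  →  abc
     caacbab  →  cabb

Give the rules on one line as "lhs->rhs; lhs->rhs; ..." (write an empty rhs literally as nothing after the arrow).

  | ccabcacccb => ccabcbccb
  | cbacaa => ccaa
  | bcbbcbaaa => bcbbcaa
  | cabcbbabaa => cabcbbaa => cabcba => cabc

ac->b; ba->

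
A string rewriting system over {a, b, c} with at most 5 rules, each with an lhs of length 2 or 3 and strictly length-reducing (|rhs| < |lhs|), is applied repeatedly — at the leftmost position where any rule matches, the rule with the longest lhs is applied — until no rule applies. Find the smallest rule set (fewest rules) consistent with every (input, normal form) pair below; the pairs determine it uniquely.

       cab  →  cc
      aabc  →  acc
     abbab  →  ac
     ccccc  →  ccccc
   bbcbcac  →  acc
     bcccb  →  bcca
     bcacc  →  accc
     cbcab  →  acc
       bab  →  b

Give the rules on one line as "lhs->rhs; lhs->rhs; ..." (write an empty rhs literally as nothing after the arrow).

  | cab => cc
  | aabc => acc
  | abbab => cbab => aab => ac
  | ccccc

ab->c; ba->; bca->ac; cb->a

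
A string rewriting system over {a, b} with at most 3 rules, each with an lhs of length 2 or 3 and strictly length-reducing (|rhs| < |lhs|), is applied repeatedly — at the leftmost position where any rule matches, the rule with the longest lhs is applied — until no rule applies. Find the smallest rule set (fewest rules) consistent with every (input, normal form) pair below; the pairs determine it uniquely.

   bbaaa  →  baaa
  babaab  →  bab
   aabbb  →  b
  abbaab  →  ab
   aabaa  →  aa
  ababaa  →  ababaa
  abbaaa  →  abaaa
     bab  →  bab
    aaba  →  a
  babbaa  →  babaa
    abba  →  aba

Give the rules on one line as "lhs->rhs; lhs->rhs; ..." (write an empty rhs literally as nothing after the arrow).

  | bbaaa => baaa
  | babaab => bab
  | aabbb => bb => b
  | abbaab => abaab => ab

aab->; bb->b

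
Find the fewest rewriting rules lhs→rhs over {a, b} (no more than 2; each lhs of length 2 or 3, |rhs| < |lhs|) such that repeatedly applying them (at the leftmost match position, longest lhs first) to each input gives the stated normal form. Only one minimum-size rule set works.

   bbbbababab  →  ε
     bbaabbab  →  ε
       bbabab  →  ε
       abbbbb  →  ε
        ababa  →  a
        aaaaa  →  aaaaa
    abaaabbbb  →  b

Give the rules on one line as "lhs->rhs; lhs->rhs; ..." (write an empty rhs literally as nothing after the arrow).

ab->; bb->

  | bbbbababab => bbababab => ababab => abab => ab => ε
  | bbaabbab => aabbab => abab => ab => ε
  | bbabab => abab => ab => ε
  | abbbbb => bbbb => bb => ε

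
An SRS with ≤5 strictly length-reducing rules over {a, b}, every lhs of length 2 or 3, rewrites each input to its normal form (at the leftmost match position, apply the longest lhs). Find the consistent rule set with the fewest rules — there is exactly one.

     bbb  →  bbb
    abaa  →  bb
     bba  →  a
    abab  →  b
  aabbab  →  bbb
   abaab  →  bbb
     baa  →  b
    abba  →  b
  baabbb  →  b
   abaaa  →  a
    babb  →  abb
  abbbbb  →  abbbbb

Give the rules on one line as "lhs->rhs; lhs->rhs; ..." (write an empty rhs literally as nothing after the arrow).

aa->b; aaa->bb; aab->aa; ba->a

  | bbb
  | abaa => aaa => bb
  | bba => ba => a
  | abab => aab => aa => b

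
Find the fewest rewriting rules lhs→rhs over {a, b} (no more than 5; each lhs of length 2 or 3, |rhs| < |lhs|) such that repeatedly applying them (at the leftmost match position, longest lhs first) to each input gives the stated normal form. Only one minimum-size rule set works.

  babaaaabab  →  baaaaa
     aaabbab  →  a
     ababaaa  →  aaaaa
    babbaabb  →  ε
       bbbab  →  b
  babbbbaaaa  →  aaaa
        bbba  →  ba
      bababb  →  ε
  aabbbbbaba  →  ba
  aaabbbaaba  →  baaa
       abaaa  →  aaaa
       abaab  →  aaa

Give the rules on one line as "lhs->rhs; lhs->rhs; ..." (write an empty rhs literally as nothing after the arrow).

ab->a; abb->bb; bab->b; bb->

  | babaaaabab => baaaabab => baaaaab => baaaaa
  | aaabbab => aabbab => abbab => bbab => ab => a
  | ababaaa => aabaaa => aaaaa
  | babbaabb => bbaabb => aabb => abb => bb => ε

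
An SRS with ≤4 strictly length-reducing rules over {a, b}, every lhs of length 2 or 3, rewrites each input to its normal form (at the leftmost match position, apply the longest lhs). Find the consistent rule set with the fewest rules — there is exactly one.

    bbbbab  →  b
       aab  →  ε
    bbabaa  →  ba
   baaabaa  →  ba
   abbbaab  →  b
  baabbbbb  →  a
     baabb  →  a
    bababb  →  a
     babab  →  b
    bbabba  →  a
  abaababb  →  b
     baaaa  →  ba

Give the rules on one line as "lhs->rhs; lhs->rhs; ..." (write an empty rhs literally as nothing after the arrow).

  | bbbbab => abbab => bab => b
  | aab => ab => ε
  | bbabaa => bbaa => ba
  | baaabaa => baabaa => babaa => baa => ba

aa->a; ab->; bb->a; bba->b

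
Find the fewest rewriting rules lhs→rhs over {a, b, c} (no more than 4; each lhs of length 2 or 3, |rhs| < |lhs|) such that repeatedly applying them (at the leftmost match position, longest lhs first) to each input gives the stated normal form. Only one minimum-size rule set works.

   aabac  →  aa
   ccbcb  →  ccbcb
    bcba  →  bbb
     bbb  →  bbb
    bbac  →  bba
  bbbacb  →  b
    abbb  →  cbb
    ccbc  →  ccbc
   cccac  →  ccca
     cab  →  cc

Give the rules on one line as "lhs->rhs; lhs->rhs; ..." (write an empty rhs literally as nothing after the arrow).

ab->c; ac->a; bbc->; cba->bb

  | aabac => acac => aac => aa
  | ccbcb
  | bcba => bbb
  | bbb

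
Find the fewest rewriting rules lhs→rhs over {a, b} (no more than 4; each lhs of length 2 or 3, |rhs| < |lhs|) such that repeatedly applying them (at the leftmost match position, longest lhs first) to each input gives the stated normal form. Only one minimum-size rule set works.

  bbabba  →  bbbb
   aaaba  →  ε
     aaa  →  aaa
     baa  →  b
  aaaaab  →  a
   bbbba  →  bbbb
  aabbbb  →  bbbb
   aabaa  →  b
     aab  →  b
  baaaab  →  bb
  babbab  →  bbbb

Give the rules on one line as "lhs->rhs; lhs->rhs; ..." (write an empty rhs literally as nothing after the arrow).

  | bbabba => bbbba => bbbb
  | aaaba => aba => ε
  | aaa
  | baa => ba => b

aab->b; ab->a; aba->; ba->b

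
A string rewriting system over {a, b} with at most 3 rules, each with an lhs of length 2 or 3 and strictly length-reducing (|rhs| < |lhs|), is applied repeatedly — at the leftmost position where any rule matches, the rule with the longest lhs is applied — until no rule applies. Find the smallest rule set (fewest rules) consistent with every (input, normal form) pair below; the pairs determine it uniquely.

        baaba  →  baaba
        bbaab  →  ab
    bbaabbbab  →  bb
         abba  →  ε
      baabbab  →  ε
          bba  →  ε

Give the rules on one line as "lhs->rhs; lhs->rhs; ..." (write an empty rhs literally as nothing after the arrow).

abb->bb; bab->; bba->

  | baaba
  | bbaab => ab
  | bbaabbbab => abbbab => bbbab => bb
  | abba => bba => ε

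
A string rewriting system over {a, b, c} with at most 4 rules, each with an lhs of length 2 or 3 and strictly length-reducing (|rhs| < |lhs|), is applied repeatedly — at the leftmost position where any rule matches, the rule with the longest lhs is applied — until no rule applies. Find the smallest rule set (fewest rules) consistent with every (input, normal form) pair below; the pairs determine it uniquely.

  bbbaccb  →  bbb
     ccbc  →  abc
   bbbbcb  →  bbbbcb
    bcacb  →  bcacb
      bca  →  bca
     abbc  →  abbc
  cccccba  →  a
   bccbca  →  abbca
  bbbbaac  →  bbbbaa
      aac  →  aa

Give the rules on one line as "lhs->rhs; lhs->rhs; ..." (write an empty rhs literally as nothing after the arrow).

  | bbbaccb => bbbaab => bbb
  | ccbc => abc
  | bbbbcb
  | bcacb

aab->; aac->aa; bcc->ab; cc->a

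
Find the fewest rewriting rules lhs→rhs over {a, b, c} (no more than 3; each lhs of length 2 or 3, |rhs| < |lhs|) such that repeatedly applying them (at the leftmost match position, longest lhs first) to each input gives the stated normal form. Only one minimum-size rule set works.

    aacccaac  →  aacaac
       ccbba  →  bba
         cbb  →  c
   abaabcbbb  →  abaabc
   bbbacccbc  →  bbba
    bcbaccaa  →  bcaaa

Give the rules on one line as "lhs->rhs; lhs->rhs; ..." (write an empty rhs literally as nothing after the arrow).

  | aacccaac => aacaac
  | ccbba => bba
  | cbb => cb => c
  | abaabcbbb => abaabcbb => abaabcb => abaabc

cb->c; cc->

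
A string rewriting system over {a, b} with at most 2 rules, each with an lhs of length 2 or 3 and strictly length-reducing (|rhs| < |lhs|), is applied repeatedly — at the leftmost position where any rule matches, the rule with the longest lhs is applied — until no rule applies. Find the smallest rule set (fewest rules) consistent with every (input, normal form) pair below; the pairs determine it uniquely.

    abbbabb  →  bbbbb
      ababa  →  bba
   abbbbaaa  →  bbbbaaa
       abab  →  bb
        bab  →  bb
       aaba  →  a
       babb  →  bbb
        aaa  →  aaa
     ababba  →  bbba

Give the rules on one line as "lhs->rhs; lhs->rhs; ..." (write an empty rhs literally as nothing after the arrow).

aab->; ab->b

  | abbbabb => bbbabb => bbbbb
  | ababa => baba => bba
  | abbbbaaa => bbbbaaa
  | abab => bab => bb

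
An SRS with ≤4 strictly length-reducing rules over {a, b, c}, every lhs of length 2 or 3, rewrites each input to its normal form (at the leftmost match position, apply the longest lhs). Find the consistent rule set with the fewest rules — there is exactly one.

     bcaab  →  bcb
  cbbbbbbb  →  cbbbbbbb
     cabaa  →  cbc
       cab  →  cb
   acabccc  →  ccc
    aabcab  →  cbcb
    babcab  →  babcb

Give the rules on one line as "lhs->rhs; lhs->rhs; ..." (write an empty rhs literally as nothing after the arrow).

aa->c; acb->; ca->c

  | bcaab => bcab => bcb
  | cbbbbbbb
  | cabaa => cbaa => cbc
  | cab => cb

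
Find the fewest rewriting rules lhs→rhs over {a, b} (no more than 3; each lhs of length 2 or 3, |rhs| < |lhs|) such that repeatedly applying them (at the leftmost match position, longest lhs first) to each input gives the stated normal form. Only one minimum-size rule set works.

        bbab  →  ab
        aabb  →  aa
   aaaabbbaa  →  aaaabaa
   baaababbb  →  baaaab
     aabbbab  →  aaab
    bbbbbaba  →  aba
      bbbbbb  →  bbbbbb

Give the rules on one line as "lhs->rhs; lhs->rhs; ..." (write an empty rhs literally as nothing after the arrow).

abb->a; bab->ab

  | bbab => bab => ab
  | aabb => aa
  | aaaabbbaa => aaaabaa
  | baaababbb => baaaabbb => baaaab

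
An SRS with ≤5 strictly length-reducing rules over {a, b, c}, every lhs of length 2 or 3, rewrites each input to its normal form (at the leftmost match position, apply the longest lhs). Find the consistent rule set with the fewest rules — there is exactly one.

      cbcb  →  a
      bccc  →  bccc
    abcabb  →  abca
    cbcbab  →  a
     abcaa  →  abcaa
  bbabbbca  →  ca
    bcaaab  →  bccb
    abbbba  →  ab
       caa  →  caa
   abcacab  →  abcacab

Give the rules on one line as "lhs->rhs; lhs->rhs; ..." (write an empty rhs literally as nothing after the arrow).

  | cbcb => abb => a
  | bccc
  | abcabb => abca
  | cbcbab => abbab => abb => a

aaa->c; bb->; bba->b; cbc->ab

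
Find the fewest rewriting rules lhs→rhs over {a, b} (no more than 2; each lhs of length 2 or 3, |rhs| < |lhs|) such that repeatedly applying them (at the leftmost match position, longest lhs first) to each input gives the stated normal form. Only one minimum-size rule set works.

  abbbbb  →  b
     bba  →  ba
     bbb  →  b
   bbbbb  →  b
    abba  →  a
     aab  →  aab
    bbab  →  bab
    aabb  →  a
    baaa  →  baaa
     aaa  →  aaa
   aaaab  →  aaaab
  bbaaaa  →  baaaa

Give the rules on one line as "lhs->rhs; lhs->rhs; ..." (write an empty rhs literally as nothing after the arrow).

abb->; bb->b

  | abbbbb => bbb => bb => b
  | bba => ba
  | bbb => bb => b
  | bbbbb => bbbb => bbb => bb => b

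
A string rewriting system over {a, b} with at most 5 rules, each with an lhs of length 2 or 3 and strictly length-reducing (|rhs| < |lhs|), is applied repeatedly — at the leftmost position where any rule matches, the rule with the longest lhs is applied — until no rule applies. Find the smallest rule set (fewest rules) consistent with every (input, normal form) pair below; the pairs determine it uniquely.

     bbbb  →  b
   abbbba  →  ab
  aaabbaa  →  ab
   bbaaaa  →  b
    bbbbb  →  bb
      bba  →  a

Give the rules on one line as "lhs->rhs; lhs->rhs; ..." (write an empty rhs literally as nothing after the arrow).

aa->b; aba->ab; ba->a; bbb->

  | bbbb => b
  | abbbba => aba => ab
  | aaabbaa => babbaa => abbaa => abaa => aba => ab
  | bbaaaa => baaaa => aaaa => baa => aa => b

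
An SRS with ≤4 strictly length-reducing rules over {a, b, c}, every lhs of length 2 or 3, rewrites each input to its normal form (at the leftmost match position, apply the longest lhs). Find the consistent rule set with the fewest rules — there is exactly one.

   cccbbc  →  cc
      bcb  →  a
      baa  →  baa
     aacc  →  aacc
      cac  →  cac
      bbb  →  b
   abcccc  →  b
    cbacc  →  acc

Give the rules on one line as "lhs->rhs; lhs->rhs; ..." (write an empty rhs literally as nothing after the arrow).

ab->b; bb->a; bc->b; cb->

  | cccbbc => ccbc => cc
  | bcb => bb => a
  | baa
  | aacc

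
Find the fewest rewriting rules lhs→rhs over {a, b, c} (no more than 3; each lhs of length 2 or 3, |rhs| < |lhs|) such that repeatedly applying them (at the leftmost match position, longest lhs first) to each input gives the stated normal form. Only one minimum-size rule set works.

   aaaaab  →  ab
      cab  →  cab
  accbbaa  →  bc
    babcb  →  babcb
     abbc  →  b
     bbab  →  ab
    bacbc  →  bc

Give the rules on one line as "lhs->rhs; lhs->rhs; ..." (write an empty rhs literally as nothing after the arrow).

aa->; ac->b; bb->

  | aaaaab => aaab => ab
  | cab
  | accbbaa => bcbbaa => bcaa => bc
  | babcb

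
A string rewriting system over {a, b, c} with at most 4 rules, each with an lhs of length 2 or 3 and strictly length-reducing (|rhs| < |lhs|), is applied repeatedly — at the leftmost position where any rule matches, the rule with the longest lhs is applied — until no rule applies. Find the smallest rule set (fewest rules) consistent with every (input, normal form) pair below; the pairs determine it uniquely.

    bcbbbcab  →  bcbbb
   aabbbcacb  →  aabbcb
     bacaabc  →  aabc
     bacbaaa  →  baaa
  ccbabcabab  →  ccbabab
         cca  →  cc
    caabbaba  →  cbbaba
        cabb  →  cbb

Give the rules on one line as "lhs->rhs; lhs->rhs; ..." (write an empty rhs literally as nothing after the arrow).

  | bcbbbcab => bcbbb
  | aabbbcacb => aabbcb
  | bacaabc => aabc
  | bacbaaa => baaa

bac->; bca->; ca->c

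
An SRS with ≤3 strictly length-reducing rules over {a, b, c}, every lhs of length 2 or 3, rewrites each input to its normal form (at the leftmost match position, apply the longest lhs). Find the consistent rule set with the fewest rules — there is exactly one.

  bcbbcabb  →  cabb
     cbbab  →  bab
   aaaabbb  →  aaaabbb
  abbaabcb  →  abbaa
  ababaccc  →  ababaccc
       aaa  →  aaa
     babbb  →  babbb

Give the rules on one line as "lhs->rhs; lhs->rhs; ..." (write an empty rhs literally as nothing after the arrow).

bc->c; cb->

  | bcbbcabb => cbbcabb => bcabb => cabb
  | cbbab => bab
  | aaaabbb
  | abbaabcb => abbaacb => abbaa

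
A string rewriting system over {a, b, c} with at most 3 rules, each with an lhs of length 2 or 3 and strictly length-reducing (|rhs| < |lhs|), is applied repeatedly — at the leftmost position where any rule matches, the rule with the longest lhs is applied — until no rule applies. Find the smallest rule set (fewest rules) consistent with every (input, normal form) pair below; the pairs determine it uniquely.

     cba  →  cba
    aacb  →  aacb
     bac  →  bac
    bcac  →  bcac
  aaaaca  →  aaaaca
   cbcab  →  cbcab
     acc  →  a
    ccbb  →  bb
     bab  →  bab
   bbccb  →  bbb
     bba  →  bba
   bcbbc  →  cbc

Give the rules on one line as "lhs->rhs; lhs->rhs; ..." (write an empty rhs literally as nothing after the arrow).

  | cba
  | aacb
  | bac
  | bcac

bcb->c; cc->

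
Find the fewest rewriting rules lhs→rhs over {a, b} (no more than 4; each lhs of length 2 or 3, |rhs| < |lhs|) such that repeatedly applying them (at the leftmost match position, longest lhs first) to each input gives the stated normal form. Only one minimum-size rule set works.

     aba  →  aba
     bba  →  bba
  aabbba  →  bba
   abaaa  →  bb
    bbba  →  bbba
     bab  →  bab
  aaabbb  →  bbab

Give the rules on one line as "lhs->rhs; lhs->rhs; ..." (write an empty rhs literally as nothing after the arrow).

aa->b; aab->; abb->ba

  | aba
  | bba
  | aabbba => bba
  | abaaa => abba => baa => bb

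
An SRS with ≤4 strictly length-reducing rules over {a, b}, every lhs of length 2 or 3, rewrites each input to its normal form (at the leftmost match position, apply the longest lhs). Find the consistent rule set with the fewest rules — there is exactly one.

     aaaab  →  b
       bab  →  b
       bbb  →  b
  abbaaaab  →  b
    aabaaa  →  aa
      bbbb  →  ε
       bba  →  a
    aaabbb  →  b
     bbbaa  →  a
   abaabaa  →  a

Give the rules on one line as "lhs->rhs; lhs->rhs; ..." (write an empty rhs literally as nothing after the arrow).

  | aaaab => aaab => aab => ab => b
  | bab => b
  | bbb => b
  | abbaaaab => bbaaaab => aaaab => aaab => aab => ab => b

ab->b; ba->; bb->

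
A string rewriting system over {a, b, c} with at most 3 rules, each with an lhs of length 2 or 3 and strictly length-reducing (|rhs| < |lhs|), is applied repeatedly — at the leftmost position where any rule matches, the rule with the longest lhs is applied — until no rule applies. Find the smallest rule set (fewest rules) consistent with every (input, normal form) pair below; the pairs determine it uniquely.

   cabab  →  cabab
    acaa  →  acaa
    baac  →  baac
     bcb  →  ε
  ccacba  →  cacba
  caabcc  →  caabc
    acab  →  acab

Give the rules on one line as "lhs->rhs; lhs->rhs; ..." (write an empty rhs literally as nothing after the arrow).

  | cabab
  | acaa
  | baac
  | bcb => ε

bcb->; cc->c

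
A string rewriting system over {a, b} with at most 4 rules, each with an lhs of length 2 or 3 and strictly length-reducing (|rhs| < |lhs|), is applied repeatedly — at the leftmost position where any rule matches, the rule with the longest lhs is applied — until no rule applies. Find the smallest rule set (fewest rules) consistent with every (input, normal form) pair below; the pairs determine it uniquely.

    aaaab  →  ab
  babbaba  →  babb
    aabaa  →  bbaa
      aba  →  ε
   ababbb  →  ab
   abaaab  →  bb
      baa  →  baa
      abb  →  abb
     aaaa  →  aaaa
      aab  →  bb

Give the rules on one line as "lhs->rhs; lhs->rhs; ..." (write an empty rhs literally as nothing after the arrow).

aab->bb; aba->; bbb->ab

  | aaaab => aabb => bbb => ab
  | babbaba => babb
  | aabaa => bbaa
  | aba => ε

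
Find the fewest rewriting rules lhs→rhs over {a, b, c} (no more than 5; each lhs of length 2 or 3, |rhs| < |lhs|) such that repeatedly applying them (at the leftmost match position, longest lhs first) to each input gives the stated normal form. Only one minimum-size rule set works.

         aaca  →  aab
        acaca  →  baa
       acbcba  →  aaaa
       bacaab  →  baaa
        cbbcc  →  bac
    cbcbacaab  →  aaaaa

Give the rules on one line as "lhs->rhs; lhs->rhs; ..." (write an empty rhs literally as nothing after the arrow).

abc->ba; ca->b; caa->ac; cb->a

  | aaca => aab
  | acaca => abca => baa
  | acbcba => aacba => aaaa
  | bacaab => baacb => baaa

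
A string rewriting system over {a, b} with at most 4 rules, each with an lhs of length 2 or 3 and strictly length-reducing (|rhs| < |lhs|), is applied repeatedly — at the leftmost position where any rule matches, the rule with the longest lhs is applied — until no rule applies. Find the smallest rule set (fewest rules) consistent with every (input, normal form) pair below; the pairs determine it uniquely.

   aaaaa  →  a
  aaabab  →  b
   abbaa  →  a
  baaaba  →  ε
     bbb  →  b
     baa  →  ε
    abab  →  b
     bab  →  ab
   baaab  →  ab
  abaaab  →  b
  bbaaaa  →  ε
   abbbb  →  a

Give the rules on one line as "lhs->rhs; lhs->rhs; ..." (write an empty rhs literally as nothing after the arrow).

  | aaaaa => aaa => a
  | aaabab => abab => aab => b
  | abbaa => aaa => a
  | baaaba => aaaba => aba => aa => ε

aa->; ba->a; bb->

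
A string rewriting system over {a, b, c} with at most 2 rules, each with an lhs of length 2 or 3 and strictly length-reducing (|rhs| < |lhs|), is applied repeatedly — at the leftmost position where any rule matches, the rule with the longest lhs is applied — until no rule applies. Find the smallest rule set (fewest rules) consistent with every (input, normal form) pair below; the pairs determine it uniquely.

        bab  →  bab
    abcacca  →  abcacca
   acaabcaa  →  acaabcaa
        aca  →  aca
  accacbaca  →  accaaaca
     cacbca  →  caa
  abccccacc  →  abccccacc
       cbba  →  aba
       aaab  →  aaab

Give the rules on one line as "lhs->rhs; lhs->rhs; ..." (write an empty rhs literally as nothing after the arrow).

cb->a; cbc->

  | bab
  | abcacca
  | acaabcaa
  | aca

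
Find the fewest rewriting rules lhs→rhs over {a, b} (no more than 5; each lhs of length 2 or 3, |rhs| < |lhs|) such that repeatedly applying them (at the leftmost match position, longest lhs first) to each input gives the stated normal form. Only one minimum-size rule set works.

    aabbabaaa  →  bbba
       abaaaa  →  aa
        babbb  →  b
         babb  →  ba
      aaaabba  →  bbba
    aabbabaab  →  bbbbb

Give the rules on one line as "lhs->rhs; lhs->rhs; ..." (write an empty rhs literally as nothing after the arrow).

aaa->a; aab->bb; ab->; abb->a

  | aabbabaaa => bbbabaaa => bbbaaa => bbba
  | abaaaa => aaaa => aa
  | babbb => bab => b
  | babb => ba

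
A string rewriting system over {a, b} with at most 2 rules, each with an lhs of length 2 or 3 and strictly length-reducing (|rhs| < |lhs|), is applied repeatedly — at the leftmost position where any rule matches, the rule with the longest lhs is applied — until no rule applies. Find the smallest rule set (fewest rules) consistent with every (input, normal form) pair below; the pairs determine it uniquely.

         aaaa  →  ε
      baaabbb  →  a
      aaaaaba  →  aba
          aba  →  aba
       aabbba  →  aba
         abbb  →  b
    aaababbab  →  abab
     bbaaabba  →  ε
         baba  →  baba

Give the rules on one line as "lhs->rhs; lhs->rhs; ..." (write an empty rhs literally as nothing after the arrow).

  | aaaa => aa => ε
  | baaabbb => babbb => baab => bb => a
  | aaaaaba => aaaba => aba
  | aba

aa->; bb->a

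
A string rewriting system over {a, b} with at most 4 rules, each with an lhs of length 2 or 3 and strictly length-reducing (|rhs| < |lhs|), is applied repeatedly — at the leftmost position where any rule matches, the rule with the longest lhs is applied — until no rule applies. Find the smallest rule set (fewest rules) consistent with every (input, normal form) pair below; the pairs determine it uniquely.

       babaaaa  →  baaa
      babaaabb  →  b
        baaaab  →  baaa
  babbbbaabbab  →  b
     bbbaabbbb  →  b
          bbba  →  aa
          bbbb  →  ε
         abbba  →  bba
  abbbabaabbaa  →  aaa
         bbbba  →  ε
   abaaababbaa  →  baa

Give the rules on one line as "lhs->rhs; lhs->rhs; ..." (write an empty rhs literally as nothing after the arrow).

ab->; aba->; bbb->a

  | babaaaa => baaa
  | babaaabb => baabb => bab => b
  | baaaab => baaa
  | babbbbaabbab => bbbbaabbab => abaabbab => abbab => bab => b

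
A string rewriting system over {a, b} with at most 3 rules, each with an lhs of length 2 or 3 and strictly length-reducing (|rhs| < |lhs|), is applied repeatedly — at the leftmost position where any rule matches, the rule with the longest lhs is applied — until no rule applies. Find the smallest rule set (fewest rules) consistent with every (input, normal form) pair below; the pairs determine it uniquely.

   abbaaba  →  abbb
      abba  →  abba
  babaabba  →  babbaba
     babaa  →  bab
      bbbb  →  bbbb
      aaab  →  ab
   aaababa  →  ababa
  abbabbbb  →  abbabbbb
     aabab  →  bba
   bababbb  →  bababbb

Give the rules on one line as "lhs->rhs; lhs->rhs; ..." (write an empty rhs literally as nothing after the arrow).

aa->; aab->ba

  | abbaaba => abbbaa => abbb
  | abba
  | babaabba => babbaba
  | babaa => bab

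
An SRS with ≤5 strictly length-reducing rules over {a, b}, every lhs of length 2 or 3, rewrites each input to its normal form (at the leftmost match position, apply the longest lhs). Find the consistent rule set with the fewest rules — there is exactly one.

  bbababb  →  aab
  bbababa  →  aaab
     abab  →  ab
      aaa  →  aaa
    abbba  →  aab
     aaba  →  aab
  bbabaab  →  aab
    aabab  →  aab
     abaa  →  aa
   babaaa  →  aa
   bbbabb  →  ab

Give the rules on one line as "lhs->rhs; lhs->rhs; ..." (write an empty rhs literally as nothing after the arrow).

  | bbababb => abbabb => aabbb => aabb => aab
  | bbababa => abbaba => aabba => aaab
  | abab => abb => ab
  | aaa

ba->b; baa->a; bb->b; bba->ab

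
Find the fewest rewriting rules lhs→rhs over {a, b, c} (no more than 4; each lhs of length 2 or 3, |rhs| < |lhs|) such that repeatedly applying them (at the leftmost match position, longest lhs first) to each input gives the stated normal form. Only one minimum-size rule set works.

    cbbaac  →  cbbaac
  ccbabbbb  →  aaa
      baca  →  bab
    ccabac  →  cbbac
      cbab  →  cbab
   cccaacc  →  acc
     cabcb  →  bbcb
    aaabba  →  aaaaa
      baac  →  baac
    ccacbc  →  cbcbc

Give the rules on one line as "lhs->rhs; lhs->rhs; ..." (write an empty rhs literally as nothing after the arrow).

  | cbbaac
  | ccbabbbb => abbbb => aabb => aaa
  | baca => bab
  | ccabac => cbbac

abb->aa; ca->b; ccb->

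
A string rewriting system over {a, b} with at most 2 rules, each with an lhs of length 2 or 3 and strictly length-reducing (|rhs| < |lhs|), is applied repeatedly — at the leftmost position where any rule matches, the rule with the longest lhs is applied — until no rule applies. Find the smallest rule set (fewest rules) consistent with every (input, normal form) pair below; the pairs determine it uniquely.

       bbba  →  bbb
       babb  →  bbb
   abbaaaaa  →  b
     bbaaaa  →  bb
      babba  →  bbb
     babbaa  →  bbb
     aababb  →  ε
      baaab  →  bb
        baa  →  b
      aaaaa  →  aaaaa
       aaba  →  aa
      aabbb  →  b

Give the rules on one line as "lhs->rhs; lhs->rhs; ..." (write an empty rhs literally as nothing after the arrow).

  | bbba => bbb
  | babb => bbb
  | abbaaaaa => baaaaa => baaaa => baaa => baa => ba => b
  | bbaaaa => bbaaa => bbaa => bba => bb

ab->; ba->b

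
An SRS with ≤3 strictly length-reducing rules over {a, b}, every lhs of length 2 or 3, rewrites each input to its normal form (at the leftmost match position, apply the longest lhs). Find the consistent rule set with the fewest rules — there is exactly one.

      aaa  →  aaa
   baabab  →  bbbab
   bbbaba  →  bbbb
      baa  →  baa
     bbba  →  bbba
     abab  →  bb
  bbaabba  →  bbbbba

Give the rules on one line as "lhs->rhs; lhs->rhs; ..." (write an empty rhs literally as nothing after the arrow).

aab->bb; aba->b

  | aaa
  | baabab => bbbab
  | bbbaba => bbbb
  | baa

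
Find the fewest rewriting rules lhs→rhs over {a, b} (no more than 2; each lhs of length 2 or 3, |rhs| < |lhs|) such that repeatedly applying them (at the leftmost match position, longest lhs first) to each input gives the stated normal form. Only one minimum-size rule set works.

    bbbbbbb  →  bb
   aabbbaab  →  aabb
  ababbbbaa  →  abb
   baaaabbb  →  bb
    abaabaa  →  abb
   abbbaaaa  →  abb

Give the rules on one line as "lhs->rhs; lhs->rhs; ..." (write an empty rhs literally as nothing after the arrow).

  | bbbbbbb => bbbbbb => bbbbb => bbbb => bbb => bb
  | aabbbaab => aabbaab => aabbab => aabbb => aabb
  | ababbbbaa => abbbbbaa => abbbbaa => abbbaa => abbaa => abba => abb
  | baaaabbb => baaabbb => baabbb => babbb => bbbb => bbb => bb

ba->b; bbb->bb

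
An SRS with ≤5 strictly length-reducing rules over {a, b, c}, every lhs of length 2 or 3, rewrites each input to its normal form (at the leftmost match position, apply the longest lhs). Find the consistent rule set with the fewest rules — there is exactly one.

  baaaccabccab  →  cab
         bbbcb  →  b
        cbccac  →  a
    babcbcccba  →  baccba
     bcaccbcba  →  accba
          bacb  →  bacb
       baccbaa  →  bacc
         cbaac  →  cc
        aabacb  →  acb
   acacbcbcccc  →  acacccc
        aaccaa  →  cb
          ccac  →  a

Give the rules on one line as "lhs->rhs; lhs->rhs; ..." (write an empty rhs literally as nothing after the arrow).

aa->b; bb->; bc->; cca->ab

  | baaaccabccab => bbaccabccab => accabccab => aabbccab => bbbccab => bccab => cab
  | bbbcb => bcb => b
  | cbccac => ccac => abc => a
  | babcbcccba => babcccba => baccba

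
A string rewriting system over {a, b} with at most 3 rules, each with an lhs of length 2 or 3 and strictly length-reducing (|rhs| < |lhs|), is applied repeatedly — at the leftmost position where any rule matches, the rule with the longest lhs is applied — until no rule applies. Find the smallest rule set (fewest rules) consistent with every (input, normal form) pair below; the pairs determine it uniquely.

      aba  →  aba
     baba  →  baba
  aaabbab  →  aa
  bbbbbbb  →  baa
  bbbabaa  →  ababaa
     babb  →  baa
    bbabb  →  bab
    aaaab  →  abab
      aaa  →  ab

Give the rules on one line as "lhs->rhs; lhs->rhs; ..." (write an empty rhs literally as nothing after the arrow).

  | aba
  | baba
  | aaabbab => abbbab => aabab => baab => bba => aa
  | bbbbbbb => abbbbb => aabbb => babb => baa

aaa->ab; aab->ba; bb->a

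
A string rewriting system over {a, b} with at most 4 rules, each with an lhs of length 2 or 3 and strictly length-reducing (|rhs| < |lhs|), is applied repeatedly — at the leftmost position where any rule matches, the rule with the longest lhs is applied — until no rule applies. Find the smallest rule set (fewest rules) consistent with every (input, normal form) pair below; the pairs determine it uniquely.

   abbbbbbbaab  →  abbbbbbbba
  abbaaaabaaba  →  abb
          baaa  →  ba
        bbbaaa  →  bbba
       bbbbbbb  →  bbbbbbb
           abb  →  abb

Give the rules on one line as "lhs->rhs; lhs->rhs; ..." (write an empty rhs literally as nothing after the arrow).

aa->; aab->ba; bab->a

  | abbbbbbbaab => abbbbbbbba
  | abbaaaabaaba => abbaabaaba => abbbaaaba => abbbaba => abbaa => abb
  | baaa => ba
  | bbbaaa => bbba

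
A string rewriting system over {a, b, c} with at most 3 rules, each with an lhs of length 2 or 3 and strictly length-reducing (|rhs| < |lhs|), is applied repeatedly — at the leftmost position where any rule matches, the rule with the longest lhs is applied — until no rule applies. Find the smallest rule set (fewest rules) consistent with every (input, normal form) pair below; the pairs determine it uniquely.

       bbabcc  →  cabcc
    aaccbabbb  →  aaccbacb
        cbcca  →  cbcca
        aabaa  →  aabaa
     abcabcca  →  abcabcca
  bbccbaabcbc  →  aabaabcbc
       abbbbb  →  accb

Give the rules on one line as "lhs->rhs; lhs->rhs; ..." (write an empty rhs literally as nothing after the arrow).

  | bbabcc => cabcc
  | aaccbabbb => aaccbacb
  | cbcca
  | aabaa

bb->c; ccc->aa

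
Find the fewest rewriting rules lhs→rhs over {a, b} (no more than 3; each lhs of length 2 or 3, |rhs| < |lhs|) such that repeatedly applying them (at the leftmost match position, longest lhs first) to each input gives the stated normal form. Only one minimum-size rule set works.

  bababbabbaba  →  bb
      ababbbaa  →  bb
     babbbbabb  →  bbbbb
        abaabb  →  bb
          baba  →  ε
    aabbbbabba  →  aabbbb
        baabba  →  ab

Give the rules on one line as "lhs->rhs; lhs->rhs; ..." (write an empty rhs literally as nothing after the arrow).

  | bababbabbaba => babbabbaba => bbabbaba => bbbaba => bbba => bb
  | ababbbaa => bbbbaa => bbba => bb
  | babbbbabb => bbbbabb => bbbbb
  | abaabb => babb => bb

aba->b; ba->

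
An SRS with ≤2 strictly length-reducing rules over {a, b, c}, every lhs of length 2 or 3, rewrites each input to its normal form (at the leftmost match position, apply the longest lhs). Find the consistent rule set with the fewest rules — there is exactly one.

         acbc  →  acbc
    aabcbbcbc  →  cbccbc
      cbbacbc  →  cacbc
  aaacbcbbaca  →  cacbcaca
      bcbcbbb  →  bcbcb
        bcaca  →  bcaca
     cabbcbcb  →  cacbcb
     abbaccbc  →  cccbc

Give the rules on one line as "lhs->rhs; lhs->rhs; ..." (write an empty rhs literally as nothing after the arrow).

  | acbc
  | aabcbbcbc => cbcbbcbc => cbccbc
  | cbbacbc => cacbc
  | aaacbcbbaca => cacbcbbaca => cacbcaca

aa->c; bb->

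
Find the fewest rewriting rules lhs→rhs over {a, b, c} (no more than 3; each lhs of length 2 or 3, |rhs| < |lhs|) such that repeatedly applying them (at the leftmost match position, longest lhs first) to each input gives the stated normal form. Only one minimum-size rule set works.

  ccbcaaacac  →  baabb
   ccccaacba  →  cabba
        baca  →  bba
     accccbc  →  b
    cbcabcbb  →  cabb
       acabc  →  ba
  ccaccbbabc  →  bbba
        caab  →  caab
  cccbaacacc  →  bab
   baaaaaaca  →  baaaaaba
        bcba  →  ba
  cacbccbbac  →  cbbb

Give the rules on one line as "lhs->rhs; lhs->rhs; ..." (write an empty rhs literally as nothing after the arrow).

  | ccbcaaacac => bbcaaacac => baaacac => baabac => baabb
  | ccccaacba => bccaacba => caacba => cabba
  | baca => bba
  | accccbc => bcccbc => ccbc => bbc => b

ac->b; bc->; cc->b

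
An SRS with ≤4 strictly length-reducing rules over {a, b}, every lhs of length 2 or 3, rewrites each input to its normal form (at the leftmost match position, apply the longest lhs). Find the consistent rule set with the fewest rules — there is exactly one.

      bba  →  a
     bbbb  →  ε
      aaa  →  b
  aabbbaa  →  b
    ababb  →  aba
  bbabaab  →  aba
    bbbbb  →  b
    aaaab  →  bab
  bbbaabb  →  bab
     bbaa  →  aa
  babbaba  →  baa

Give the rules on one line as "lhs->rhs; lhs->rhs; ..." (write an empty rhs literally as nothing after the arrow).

  | bba => a
  | bbbb => bb => ε
  | aaa => b
  | aabbbaa => abbaa => aaa => b

aaa->b; aab->a; bb->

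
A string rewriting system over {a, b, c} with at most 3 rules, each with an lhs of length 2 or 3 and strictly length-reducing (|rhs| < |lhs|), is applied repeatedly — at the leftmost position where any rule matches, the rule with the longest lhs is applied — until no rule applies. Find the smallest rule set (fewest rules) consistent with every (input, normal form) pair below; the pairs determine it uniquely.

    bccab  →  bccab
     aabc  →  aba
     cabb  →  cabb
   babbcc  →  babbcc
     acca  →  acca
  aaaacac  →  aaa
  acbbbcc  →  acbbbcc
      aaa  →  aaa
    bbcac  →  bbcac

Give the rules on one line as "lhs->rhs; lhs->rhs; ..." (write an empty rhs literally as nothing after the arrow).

aac->a; abc->ba

  | bccab
  | aabc => aba
  | cabb
  | babbcc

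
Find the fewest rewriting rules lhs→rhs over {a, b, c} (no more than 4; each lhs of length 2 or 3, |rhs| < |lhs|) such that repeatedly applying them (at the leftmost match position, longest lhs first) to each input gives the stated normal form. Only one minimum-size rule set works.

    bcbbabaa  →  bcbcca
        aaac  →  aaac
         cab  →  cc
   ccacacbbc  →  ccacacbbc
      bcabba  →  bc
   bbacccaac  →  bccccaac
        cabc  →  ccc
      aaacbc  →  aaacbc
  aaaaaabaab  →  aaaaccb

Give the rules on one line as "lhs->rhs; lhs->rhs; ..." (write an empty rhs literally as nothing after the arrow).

  | bcbbabaa => bcbcbaa => bcbcca
  | aaac
  | cab => cc
  | ccacacbbc

ab->c; aba->bb; ba->c; bca->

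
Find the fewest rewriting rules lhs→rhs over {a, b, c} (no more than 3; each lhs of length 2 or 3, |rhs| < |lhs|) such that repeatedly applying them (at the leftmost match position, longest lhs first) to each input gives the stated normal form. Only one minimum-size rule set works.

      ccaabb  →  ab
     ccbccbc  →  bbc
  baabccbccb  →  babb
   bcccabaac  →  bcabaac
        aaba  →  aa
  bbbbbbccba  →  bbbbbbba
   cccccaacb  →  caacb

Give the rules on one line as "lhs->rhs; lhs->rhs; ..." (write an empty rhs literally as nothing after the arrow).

  | ccaabb => aabb => ab
  | ccbccbc => bccbc => bbc
  | baabccbccb => baccbccb => babccb => babb
  | bcccabaac => bcabaac

aab->a; cc->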